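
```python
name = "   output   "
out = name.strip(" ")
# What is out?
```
Trace:
  name='   output   '
  name='   output   ', out='output'

Final answer: 'output'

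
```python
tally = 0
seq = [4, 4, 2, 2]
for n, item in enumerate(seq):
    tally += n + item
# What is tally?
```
Trace:
  tally=0
  tally=4, n=0, item=4
  tally=9, n=1, item=4
  tally=13, n=2, item=2
  tally=18, n=3, item=2

Final answer: 18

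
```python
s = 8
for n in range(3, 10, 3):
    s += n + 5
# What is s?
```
Trace:
  s=8
  s=16, n=3
  s=27, n=6
  s=41, n=9

Final answer: 41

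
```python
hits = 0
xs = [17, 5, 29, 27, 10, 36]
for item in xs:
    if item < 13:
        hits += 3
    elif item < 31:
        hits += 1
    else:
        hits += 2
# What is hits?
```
Trace:
  hits=0
  hits=1, item=17
  hits=4, item=5
  hits=5, item=29
  hits=6, item=27
  hits=9, item=10
  hits=11, item=36

Final answer: 11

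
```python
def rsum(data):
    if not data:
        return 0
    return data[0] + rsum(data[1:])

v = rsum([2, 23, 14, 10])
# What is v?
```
Call trace:
rsum(data=[2, 23, 14, 10])
  rsum(data=[23, 14, 10])
    rsum(data=[14, 10])
      rsum(data=[10])
        rsum(data=[])
        -> return 0
      -> return 10
    -> return 24
  -> return 47
-> return 49

Final answer: 49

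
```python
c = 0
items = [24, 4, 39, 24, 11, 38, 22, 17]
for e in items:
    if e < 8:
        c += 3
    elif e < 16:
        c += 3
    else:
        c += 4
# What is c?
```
Trace:
  c=0
  c=4, e=24
  c=7, e=4
  c=11, e=39
  c=15, e=24
  c=18, e=11
  c=22, e=38
  c=26, e=22
  c=30, e=17

Final answer: 30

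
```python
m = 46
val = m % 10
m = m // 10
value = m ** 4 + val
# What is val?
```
Trace:
  m=46
  m=46, val=6
  m=4, val=6
  m=4, val=6, value=262

Final answer: 6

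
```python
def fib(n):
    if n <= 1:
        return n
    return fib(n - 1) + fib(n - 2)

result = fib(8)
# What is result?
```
Call trace (a repeated sub-call is expanded the first time; later identical calls just restate its return value):
fib(n=8)
  fib(n=7)
    fib(n=6)
      fib(n=5)
        fib(n=4)
          fib(n=3)
            fib(n=2)
              fib(n=1)
              -> return 1
              fib(n=0)
              -> return 0
            -> return 1
            fib(n=1)
            -> return 1
          -> return 2
          fib(n=2) -> return 1  (same call as traced above)
        -> return 3
        fib(n=3) -> return 2  (same call as traced above)
      -> return 5
      fib(n=4) -> return 3  (same call as traced above)
    -> return 8
    fib(n=5) -> return 5  (same call as traced above)
  -> return 13
  fib(n=6) -> return 8  (same call as traced above)
-> return 21

Final answer: 21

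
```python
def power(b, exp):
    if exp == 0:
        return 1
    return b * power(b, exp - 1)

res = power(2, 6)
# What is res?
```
Call trace:
power(b=2, exp=6)
  power(b=2, exp=5)
    power(b=2, exp=4)
      power(b=2, exp=3)
        power(b=2, exp=2)
          power(b=2, exp=1)
            power(b=2, exp=0)
            -> return 1
          -> return 2
        -> return 4
      -> return 8
    -> return 16
  -> return 32
-> return 64

Final answer: 64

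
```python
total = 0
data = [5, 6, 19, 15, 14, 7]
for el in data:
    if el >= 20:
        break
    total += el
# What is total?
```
Trace:
  total=0
  total=5, el=5
  total=11, el=6
  total=30, el=19
  total=45, el=15
  total=59, el=14
  total=66, el=7

Final answer: 66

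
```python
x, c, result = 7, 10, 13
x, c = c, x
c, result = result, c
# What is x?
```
Trace:
  x=7, c=10, result=13
  x=10, c=7, result=13
  x=10, c=13, result=7

Final answer: 10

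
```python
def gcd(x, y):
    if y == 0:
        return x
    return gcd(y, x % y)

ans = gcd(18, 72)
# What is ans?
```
Call trace:
gcd(x=18, y=72)
  gcd(x=72, y=18)
    gcd(x=18, y=0)
    -> return 18
  -> return 18
-> return 18

Final answer: 18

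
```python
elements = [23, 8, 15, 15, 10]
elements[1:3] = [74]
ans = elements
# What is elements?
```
Trace:
  elements=[23, 8, 15, 15, 10]
  elements=[23, 74, 15, 10]
  elements=[23, 74, 15, 10], ans=[23, 74, 15, 10]

Final answer: [23, 74, 15, 10]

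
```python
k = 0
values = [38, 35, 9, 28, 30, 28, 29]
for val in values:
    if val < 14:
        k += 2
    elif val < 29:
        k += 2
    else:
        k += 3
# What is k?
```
Trace:
  k=0
  k=3, val=38
  k=6, val=35
  k=8, val=9
  k=10, val=28
  k=13, val=30
  k=15, val=28
  k=18, val=29

Final answer: 18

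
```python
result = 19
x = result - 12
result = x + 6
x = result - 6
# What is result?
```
Trace:
  result=19
  result=19, x=7
  result=13, x=7
  result=13, x=7

Final answer: 13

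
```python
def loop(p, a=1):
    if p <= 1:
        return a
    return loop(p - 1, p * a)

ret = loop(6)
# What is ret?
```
Call trace:
loop(p=6, a=1)
  loop(p=5, a=6)
    loop(p=4, a=30)
      loop(p=3, a=120)
        loop(p=2, a=360)
          loop(p=1, a=720)
          -> return 720
        -> return 720
      -> return 720
    -> return 720
  -> return 720
-> return 720

Final answer: 720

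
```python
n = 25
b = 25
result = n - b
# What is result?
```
Trace:
  n=25
  n=25, b=25
  n=25, b=25, result=0

Final answer: 0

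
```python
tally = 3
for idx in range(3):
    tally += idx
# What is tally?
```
Trace:
  tally=3
  tally=3, idx=0
  tally=4, idx=1
  tally=6, idx=2

Final answer: 6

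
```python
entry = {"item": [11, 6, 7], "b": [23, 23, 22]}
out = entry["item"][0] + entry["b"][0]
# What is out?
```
Trace:
  entry={'item': [11, 6, 7], 'b': [23, 23, 22]}
  entry={'item': [11, 6, 7], 'b': [23, 23, 22]}, out=34

Final answer: 34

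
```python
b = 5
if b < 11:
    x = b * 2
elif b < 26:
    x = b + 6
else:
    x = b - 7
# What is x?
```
Trace:
  b=5
  b=5, x=10

Final answer: 10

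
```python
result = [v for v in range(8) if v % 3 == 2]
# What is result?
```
Trace:
  v=0
  v=1
  v=2
  v=3
  v=4
  v=5
  v=6
  v=7
  result=[2, 5]

Final answer: [2, 5]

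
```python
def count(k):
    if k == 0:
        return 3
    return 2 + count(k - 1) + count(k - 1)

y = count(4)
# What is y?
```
Call trace (a repeated sub-call is expanded the first time; later identical calls just restate its return value):
count(k=4)
  count(k=3)
    count(k=2)
      count(k=1)
        count(k=0)
        -> return 3
        count(k=0)
        -> return 3
      -> return 8
      count(k=1) -> return 8  (same call as traced above)
    -> return 18
    count(k=2) -> return 18  (same call as traced above)
  -> return 38
  count(k=3) -> return 38  (same call as traced above)
-> return 78

Final answer: 78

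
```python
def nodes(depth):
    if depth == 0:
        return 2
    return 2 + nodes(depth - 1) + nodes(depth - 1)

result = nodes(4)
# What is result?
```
Call trace (a repeated sub-call is expanded the first time; later identical calls just restate its return value):
nodes(depth=4)
  nodes(depth=3)
    nodes(depth=2)
      nodes(depth=1)
        nodes(depth=0)
        -> return 2
        nodes(depth=0)
        -> return 2
      -> return 6
      nodes(depth=1) -> return 6  (same call as traced above)
    -> return 14
    nodes(depth=2) -> return 14  (same call as traced above)
  -> return 30
  nodes(depth=3) -> return 30  (same call as traced above)
-> return 62

Final answer: 62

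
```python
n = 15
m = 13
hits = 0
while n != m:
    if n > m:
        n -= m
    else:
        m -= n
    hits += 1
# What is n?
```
Trace:
  n=15
  n=15, m=13
  n=15, m=13, hits=0
  n=2, m=13, hits=1
  n=2, m=11, hits=2
  n=2, m=9, hits=3
  n=2, m=7, hits=4
  n=2, m=5, hits=5
  n=2, m=3, hits=6
  n=2, m=1, hits=7
  n=1, m=1, hits=8

Final answer: 1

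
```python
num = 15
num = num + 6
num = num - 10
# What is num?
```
Trace:
  num=15
  num=21
  num=11

Final answer: 11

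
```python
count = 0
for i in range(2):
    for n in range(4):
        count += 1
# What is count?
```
Trace:
  count=0
  count=1, i=0, n=0
  count=2, i=0, n=1
  count=3, i=0, n=2
  count=4, i=0, n=3
  count=5, i=1, n=0
  count=6, i=1, n=1
  count=7, i=1, n=2
  count=8, i=1, n=3

Final answer: 8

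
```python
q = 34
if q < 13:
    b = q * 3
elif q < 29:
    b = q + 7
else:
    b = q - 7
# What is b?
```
Trace:
  q=34
  q=34, b=27

Final answer: 27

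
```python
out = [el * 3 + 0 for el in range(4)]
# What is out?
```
Trace:
  el=0
  el=1
  el=2
  el=3
  out=[0, 3, 6, 9]

Final answer: [0, 3, 6, 9]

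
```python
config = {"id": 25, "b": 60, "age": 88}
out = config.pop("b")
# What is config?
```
Trace:
  config={'id': 25, 'b': 60, 'age': 88}
  config={'id': 25, 'age': 88}, out=60

Final answer: {'id': 25, 'age': 88}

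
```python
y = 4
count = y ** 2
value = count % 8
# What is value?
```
Trace:
  y=4
  y=4, count=16
  y=4, count=16, value=0

Final answer: 0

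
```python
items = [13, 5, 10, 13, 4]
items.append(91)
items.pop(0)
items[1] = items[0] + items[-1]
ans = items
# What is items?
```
Trace:
  items=[13, 5, 10, 13, 4]
  items=[13, 5, 10, 13, 4, 91]
  items=[5, 10, 13, 4, 91]
  items=[5, 96, 13, 4, 91]
  items=[5, 96, 13, 4, 91], ans=[5, 96, 13, 4, 91]

Final answer: [5, 96, 13, 4, 91]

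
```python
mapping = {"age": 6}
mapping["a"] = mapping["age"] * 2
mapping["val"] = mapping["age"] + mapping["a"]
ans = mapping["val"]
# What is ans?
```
Trace:
  mapping={'age': 6}
  mapping={'age': 6, 'a': 12}
  mapping={'age': 6, 'a': 12, 'val': 18}
  mapping={'age': 6, 'a': 12, 'val': 18}, ans=18

Final answer: 18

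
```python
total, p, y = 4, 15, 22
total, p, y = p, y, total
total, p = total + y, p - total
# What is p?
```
Trace:
  total=4, p=15, y=22
  total=15, p=22, y=4
  total=19, p=7, y=4

Final answer: 7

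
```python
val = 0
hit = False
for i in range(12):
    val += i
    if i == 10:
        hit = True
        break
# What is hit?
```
Trace:
  val=0
  val=0, hit=False
  val=0, hit=False, i=0
  val=1, hit=False, i=1
  val=3, hit=False, i=2
  val=6, hit=False, i=3
  val=10, hit=False, i=4
  val=15, hit=False, i=5
  val=21, hit=False, i=6
  val=28, hit=False, i=7
  val=36, hit=False, i=8
  val=45, hit=False, i=9
  val=55, hit=True, i=10

Final answer: True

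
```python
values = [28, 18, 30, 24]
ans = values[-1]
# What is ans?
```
Trace:
  values=[28, 18, 30, 24]
  values=[28, 18, 30, 24], ans=24

Final answer: 24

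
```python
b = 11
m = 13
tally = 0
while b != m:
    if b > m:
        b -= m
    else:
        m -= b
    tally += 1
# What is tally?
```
Trace:
  b=11
  b=11, m=13
  b=11, m=13, tally=0
  b=11, m=2, tally=1
  b=9, m=2, tally=2
  b=7, m=2, tally=3
  b=5, m=2, tally=4
  b=3, m=2, tally=5
  b=1, m=2, tally=6
  b=1, m=1, tally=7

Final answer: 7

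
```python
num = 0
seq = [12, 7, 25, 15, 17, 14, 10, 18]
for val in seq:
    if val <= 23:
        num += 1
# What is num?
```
Trace:
  num=0
  num=1, val=12
  num=2, val=7
  num=2, val=25
  num=3, val=15
  num=4, val=17
  num=5, val=14
  num=6, val=10
  num=7, val=18

Final answer: 7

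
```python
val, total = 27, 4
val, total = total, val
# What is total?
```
Trace:
  val=27, total=4
  val=4, total=27

Final answer: 27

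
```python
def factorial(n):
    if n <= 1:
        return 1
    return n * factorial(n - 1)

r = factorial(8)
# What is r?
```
Call trace:
factorial(n=8)
  factorial(n=7)
    factorial(n=6)
      factorial(n=5)
        factorial(n=4)
          factorial(n=3)
            factorial(n=2)
              factorial(n=1)
              -> return 1
            -> return 2
          -> return 6
        -> return 24
      -> return 120
    -> return 720
  -> return 5040
-> return 40320

Final answer: 40320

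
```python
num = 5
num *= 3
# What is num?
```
Trace:
  num=5
  num=15

Final answer: 15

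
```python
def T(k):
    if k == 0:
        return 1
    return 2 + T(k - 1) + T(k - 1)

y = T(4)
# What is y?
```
Call trace (a repeated sub-call is expanded the first time; later identical calls just restate its return value):
T(k=4)
  T(k=3)
    T(k=2)
      T(k=1)
        T(k=0)
        -> return 1
        T(k=0)
        -> return 1
      -> return 4
      T(k=1) -> return 4  (same call as traced above)
    -> return 10
    T(k=2) -> return 10  (same call as traced above)
  -> return 22
  T(k=3) -> return 22  (same call as traced above)
-> return 46

Final answer: 46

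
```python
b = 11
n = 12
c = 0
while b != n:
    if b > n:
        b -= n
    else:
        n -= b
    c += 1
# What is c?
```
Trace:
  b=11
  b=11, n=12
  b=11, n=12, c=0
  b=11, n=1, c=1
  b=10, n=1, c=2
  b=9, n=1, c=3
  b=8, n=1, c=4
  b=7, n=1, c=5
  b=6, n=1, c=6
  b=5, n=1, c=7
  b=4, n=1, c=8
  b=3, n=1, c=9
  b=2, n=1, c=10
  b=1, n=1, c=11

Final answer: 11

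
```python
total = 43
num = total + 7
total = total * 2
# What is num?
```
Trace:
  total=43
  total=43, num=50
  total=86, num=50

Final answer: 50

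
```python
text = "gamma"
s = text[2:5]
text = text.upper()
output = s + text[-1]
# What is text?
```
Trace:
  text='gamma'
  text='gamma', s='mma'
  text='GAMMA', s='mma'
  text='GAMMA', s='mma', output='mmaA'

Final answer: 'GAMMA'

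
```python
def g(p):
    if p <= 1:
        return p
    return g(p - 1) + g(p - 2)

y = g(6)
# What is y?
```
Call trace (a repeated sub-call is expanded the first time; later identical calls just restate its return value):
g(p=6)
  g(p=5)
    g(p=4)
      g(p=3)
        g(p=2)
          g(p=1)
          -> return 1
          g(p=0)
          -> return 0
        -> return 1
        g(p=1)
        -> return 1
      -> return 2
      g(p=2) -> return 1  (same call as traced above)
    -> return 3
    g(p=3) -> return 2  (same call as traced above)
  -> return 5
  g(p=4) -> return 3  (same call as traced above)
-> return 8

Final answer: 8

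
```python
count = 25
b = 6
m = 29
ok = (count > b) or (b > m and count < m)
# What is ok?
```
Trace:
  count=25
  count=25, b=6
  count=25, b=6, m=29
  count=25, b=6, m=29, ok=True

Final answer: True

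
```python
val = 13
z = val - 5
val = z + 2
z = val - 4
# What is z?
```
Trace:
  val=13
  val=13, z=8
  val=10, z=8
  val=10, z=6

Final answer: 6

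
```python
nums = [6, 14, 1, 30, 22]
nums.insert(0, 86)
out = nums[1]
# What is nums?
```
Trace:
  nums=[6, 14, 1, 30, 22]
  nums=[86, 6, 14, 1, 30, 22]
  nums=[86, 6, 14, 1, 30, 22], out=6

Final answer: [86, 6, 14, 1, 30, 22]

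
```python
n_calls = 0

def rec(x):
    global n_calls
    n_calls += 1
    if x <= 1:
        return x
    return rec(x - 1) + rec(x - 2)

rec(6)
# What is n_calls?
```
Call trace (a repeated sub-call is expanded the first time; later identical calls just restate its return value):
rec(x=6)
  rec(x=5)
    rec(x=4)
      rec(x=3)
        rec(x=2)
          rec(x=1)
          -> return 1
          rec(x=0)
          -> return 0
        -> return 1
        rec(x=1)
        -> return 1
      -> return 2
      rec(x=2) -> return 1  (same call as traced above)
    -> return 3
    rec(x=3) -> return 2  (same call as traced above)
  -> return 5
  rec(x=4) -> return 3  (same call as traced above)
-> return 8

n_calls is incremented once per call, so count the calls in each subtree. Let C(x) = number of calls made by rec(x).
C(0) = C(1) = 1 (base case, no recursion); C(x) = 1 + C(x - 1) + C(x - 2) otherwise.
C(2) = 1 + C(1) + C(0) = 1 + 1 + 1 = 3
C(3) = 1 + C(2) + C(1) = 1 + 3 + 1 = 5
C(4) = 1 + C(3) + C(2) = 1 + 5 + 3 = 9
C(5) = 1 + C(4) + C(3) = 1 + 9 + 5 = 15
C(6) = 1 + C(5) + C(4) = 1 + 15 + 9 = 25
n_calls = C(6) = 25

Final answer: 25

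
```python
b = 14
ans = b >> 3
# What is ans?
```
Trace:
  b=14
  b=14, ans=1

Final answer: 1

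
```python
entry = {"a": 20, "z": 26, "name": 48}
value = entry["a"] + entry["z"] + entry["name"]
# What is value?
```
Trace:
  entry={'a': 20, 'z': 26, 'name': 48}
  entry={'a': 20, 'z': 26, 'name': 48}, value=94

Final answer: 94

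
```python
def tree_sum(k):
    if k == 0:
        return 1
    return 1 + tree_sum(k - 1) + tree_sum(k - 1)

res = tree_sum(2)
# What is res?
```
Call trace (a repeated sub-call is expanded the first time; later identical calls just restate its return value):
tree_sum(k=2)
  tree_sum(k=1)
    tree_sum(k=0)
    -> return 1
    tree_sum(k=0)
    -> return 1
  -> return 3
  tree_sum(k=1) -> return 3  (same call as traced above)
-> return 7

Final answer: 7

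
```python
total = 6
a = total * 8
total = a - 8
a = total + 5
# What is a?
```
Trace:
  total=6
  total=6, a=48
  total=40, a=48
  total=40, a=45

Final answer: 45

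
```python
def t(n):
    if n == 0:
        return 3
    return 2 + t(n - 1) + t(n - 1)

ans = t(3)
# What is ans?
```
Call trace (a repeated sub-call is expanded the first time; later identical calls just restate its return value):
t(n=3)
  t(n=2)
    t(n=1)
      t(n=0)
      -> return 3
      t(n=0)
      -> return 3
    -> return 8
    t(n=1) -> return 8  (same call as traced above)
  -> return 18
  t(n=2) -> return 18  (same call as traced above)
-> return 38

Final answer: 38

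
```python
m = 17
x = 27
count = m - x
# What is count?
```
Trace:
  m=17
  m=17, x=27
  m=17, x=27, count=-10

Final answer: -10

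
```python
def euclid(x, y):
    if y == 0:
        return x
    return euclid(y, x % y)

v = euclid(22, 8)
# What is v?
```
Call trace:
euclid(x=22, y=8)
  euclid(x=8, y=6)
    euclid(x=6, y=2)
      euclid(x=2, y=0)
      -> return 2
    -> return 2
  -> return 2
-> return 2

Final answer: 2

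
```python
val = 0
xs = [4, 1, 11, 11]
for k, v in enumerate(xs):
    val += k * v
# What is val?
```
Trace:
  val=0
  val=0, k=0, v=4
  val=1, k=1, v=1
  val=23, k=2, v=11
  val=56, k=3, v=11

Final answer: 56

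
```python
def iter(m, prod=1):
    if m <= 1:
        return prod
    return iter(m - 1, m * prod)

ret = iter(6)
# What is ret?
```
Call trace:
iter(m=6, prod=1)
  iter(m=5, prod=6)
    iter(m=4, prod=30)
      iter(m=3, prod=120)
        iter(m=2, prod=360)
          iter(m=1, prod=720)
          -> return 720
        -> return 720
      -> return 720
    -> return 720
  -> return 720
-> return 720

Final answer: 720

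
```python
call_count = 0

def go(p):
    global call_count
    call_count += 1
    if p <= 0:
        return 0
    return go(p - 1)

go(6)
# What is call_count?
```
Call trace:
go(p=6)
  go(p=5)
    go(p=4)
      go(p=3)
        go(p=2)
          go(p=1)
            go(p=0)
            -> return 0
          -> return 0
        -> return 0
      -> return 0
    -> return 0
  -> return 0
-> return 0

call_count is incremented once per call. go is entered once for each p = 6, 5, 4, 3, 2, 1, 0 (the p <= 0 call returns without recursing), i.e. 6 + 1 calls.
call_count = 7

Final answer: 7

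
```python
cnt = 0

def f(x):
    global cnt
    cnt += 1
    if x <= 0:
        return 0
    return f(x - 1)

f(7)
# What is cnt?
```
Call trace:
f(x=7)
  f(x=6)
    f(x=5)
      f(x=4)
        f(x=3)
          f(x=2)
            f(x=1)
              f(x=0)
              -> return 0
            -> return 0
          -> return 0
        -> return 0
      -> return 0
    -> return 0
  -> return 0
-> return 0

cnt is incremented once per call. f is entered once for each x = 7, 6, 5, 4, 3, 2, 1, 0 (the x <= 0 call returns without recursing), i.e. 7 + 1 calls.
cnt = 8

Final answer: 8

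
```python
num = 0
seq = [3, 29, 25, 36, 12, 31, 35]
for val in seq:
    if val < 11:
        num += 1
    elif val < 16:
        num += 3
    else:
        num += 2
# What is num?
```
Trace:
  num=0
  num=1, val=3
  num=3, val=29
  num=5, val=25
  num=7, val=36
  num=10, val=12
  num=12, val=31
  num=14, val=35

Final answer: 14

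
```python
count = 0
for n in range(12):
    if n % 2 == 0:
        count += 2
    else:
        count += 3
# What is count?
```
Trace:
  count=0
  count=2, n=0
  count=5, n=1
  count=7, n=2
  count=10, n=3
  count=12, n=4
  count=15, n=5
  count=17, n=6
  count=20, n=7
  count=22, n=8
  count=25, n=9
  count=27, n=10
  count=30, n=11

Final answer: 30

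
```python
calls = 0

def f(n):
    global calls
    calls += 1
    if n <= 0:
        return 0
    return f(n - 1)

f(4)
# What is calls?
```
Call trace:
f(n=4)
  f(n=3)
    f(n=2)
      f(n=1)
        f(n=0)
        -> return 0
      -> return 0
    -> return 0
  -> return 0
-> return 0

calls is incremented once per call. f is entered once for each n = 4, 3, 2, 1, 0 (the n <= 0 call returns without recursing), i.e. 4 + 1 calls.
calls = 5

Final answer: 5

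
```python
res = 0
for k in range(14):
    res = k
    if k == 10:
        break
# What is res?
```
Trace:
  res=0
  res=0, k=0
  res=1, k=1
  res=2, k=2
  res=3, k=3
  res=4, k=4
  res=5, k=5
  res=6, k=6
  res=7, k=7
  res=8, k=8
  res=9, k=9
  res=10, k=10

Final answer: 10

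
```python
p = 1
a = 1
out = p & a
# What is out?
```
Trace:
  p=1
  p=1, a=1
  p=1, a=1, out=1

Final answer: 1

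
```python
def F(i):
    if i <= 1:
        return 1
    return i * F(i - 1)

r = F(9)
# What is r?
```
Call trace:
F(i=9)
  F(i=8)
    F(i=7)
      F(i=6)
        F(i=5)
          F(i=4)
            F(i=3)
              F(i=2)
                F(i=1)
                -> return 1
              -> return 2
            -> return 6
          -> return 24
        -> return 120
      -> return 720
    -> return 5040
  -> return 40320
-> return 362880

Final answer: 362880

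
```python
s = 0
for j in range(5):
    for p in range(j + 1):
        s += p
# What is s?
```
Trace:
  s=0
  s=0, j=0, p=0
  s=0, j=1, p=0
  s=1, j=1, p=1
  s=1, j=2, p=0
  s=2, j=2, p=1
  s=4, j=2, p=2
  s=4, j=3, p=0
  s=5, j=3, p=1
  s=7, j=3, p=2
  s=10, j=3, p=3
  s=10, j=4, p=0
  s=11, j=4, p=1
  s=13, j=4, p=2
  s=16, j=4, p=3
  s=20, j=4, p=4

Final answer: 20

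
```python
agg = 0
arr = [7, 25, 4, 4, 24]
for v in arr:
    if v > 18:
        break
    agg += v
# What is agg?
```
Trace:
  agg=0
  agg=7, v=7
  agg=7, v=25

Final answer: 7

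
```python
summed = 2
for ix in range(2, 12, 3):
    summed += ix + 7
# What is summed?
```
Trace:
  summed=2
  summed=11, ix=2
  summed=23, ix=5
  summed=38, ix=8
  summed=56, ix=11

Final answer: 56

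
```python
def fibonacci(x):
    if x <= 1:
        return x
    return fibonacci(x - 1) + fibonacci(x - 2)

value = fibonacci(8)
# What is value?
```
Call trace (a repeated sub-call is expanded the first time; later identical calls just restate its return value):
fibonacci(x=8)
  fibonacci(x=7)
    fibonacci(x=6)
      fibonacci(x=5)
        fibonacci(x=4)
          fibonacci(x=3)
            fibonacci(x=2)
              fibonacci(x=1)
              -> return 1
              fibonacci(x=0)
              -> return 0
            -> return 1
            fibonacci(x=1)
            -> return 1
          -> return 2
          fibonacci(x=2) -> return 1  (same call as traced above)
        -> return 3
        fibonacci(x=3) -> return 2  (same call as traced above)
      -> return 5
      fibonacci(x=4) -> return 3  (same call as traced above)
    -> return 8
    fibonacci(x=5) -> return 5  (same call as traced above)
  -> return 13
  fibonacci(x=6) -> return 8  (same call as traced above)
-> return 21

Final answer: 21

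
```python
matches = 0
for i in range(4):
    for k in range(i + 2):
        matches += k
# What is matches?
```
Trace:
  matches=0
  matches=0, i=0, k=0
  matches=1, i=0, k=1
  matches=1, i=1, k=0
  matches=2, i=1, k=1
  matches=4, i=1, k=2
  matches=4, i=2, k=0
  matches=5, i=2, k=1
  matches=7, i=2, k=2
  matches=10, i=2, k=3
  matches=10, i=3, k=0
  matches=11, i=3, k=1
  matches=13, i=3, k=2
  matches=16, i=3, k=3
  matches=20, i=3, k=4

Final answer: 20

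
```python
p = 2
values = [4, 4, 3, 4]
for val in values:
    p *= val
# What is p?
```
Trace:
  p=2
  p=8, val=4
  p=32, val=4
  p=96, val=3
  p=384, val=4

Final answer: 384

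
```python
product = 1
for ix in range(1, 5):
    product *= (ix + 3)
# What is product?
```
Trace:
  product=1
  product=4, ix=1
  product=20, ix=2
  product=120, ix=3
  product=840, ix=4

Final answer: 840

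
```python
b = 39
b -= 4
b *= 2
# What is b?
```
Trace:
  b=39
  b=35
  b=70

Final answer: 70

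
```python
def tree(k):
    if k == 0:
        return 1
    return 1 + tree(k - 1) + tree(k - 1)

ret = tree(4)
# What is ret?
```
Call trace (a repeated sub-call is expanded the first time; later identical calls just restate its return value):
tree(k=4)
  tree(k=3)
    tree(k=2)
      tree(k=1)
        tree(k=0)
        -> return 1
        tree(k=0)
        -> return 1
      -> return 3
      tree(k=1) -> return 3  (same call as traced above)
    -> return 7
    tree(k=2) -> return 7  (same call as traced above)
  -> return 15
  tree(k=3) -> return 15  (same call as traced above)
-> return 31

Final answer: 31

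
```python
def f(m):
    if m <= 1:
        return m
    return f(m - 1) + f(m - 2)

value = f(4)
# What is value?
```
Call trace (a repeated sub-call is expanded the first time; later identical calls just restate its return value):
f(m=4)
  f(m=3)
    f(m=2)
      f(m=1)
      -> return 1
      f(m=0)
      -> return 0
    -> return 1
    f(m=1)
    -> return 1
  -> return 2
  f(m=2) -> return 1  (same call as traced above)
-> return 3

Final answer: 3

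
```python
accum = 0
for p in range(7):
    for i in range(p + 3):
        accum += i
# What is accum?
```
Trace:
  accum=0
  accum=0, p=0, i=0
  accum=1, p=0, i=1
  accum=3, p=0, i=2
  accum=3, p=1, i=0
  accum=4, p=1, i=1
  accum=6, p=1, i=2
  accum=9, p=1, i=3
  accum=9, p=2, i=0
  accum=10, p=2, i=1
  accum=12, p=2, i=2
  accum=15, p=2, i=3
  accum=19, p=2, i=4
  accum=19, p=3, i=0
  accum=20, p=3, i=1
  accum=22, p=3, i=2
  accum=25, p=3, i=3
  accum=29, p=3, i=4
  accum=34, p=3, i=5
  accum=34, p=4, i=0
  accum=35, p=4, i=1
  accum=37, p=4, i=2
  accum=40, p=4, i=3
  accum=44, p=4, i=4
  accum=49, p=4, i=5
  accum=55, p=4, i=6
  accum=55, p=5, i=0
  accum=56, p=5, i=1
  accum=58, p=5, i=2
  accum=61, p=5, i=3
  accum=65, p=5, i=4
  accum=70, p=5, i=5
  accum=76, p=5, i=6
  accum=83, p=5, i=7
  accum=83, p=6, i=0
  accum=84, p=6, i=1
  accum=86, p=6, i=2
  accum=89, p=6, i=3
  accum=93, p=6, i=4
  accum=98, p=6, i=5
  accum=104, p=6, i=6
  accum=111, p=6, i=7
  accum=119, p=6, i=8

Final answer: 119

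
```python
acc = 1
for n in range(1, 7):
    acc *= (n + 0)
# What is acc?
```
Trace:
  acc=1
  acc=1, n=1
  acc=2, n=2
  acc=6, n=3
  acc=24, n=4
  acc=120, n=5
  acc=720, n=6

Final answer: 720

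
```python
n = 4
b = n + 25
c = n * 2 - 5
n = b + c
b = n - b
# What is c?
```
Trace:
  n=4
  n=4, b=29
  n=4, b=29, c=3
  n=32, b=29, c=3
  n=32, b=3, c=3

Final answer: 3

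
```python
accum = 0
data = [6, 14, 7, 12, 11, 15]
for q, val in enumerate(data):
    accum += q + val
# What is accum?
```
Trace:
  accum=0
  accum=6, q=0, val=6
  accum=21, q=1, val=14
  accum=30, q=2, val=7
  accum=45, q=3, val=12
  accum=60, q=4, val=11
  accum=80, q=5, val=15

Final answer: 80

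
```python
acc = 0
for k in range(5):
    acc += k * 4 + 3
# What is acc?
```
Trace:
  acc=0
  acc=3, k=0
  acc=10, k=1
  acc=21, k=2
  acc=36, k=3
  acc=55, k=4

Final answer: 55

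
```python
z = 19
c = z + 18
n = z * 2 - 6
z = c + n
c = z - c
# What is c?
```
Trace:
  z=19
  z=19, c=37
  z=19, c=37, n=32
  z=69, c=37, n=32
  z=69, c=32, n=32

Final answer: 32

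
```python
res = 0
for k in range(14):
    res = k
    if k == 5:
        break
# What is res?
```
Trace:
  res=0
  res=0, k=0
  res=1, k=1
  res=2, k=2
  res=3, k=3
  res=4, k=4
  res=5, k=5

Final answer: 5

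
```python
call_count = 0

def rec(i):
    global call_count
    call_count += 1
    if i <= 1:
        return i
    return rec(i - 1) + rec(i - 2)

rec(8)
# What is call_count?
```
Call trace (a repeated sub-call is expanded the first time; later identical calls just restate its return value):
rec(i=8)
  rec(i=7)
    rec(i=6)
      rec(i=5)
        rec(i=4)
          rec(i=3)
            rec(i=2)
              rec(i=1)
              -> return 1
              rec(i=0)
              -> return 0
            -> return 1
            rec(i=1)
            -> return 1
          -> return 2
          rec(i=2) -> return 1  (same call as traced above)
        -> return 3
        rec(i=3) -> return 2  (same call as traced above)
      -> return 5
      rec(i=4) -> return 3  (same call as traced above)
    -> return 8
    rec(i=5) -> return 5  (same call as traced above)
  -> return 13
  rec(i=6) -> return 8  (same call as traced above)
-> return 21

call_count is incremented once per call, so count the calls in each subtree. Let C(i) = number of calls made by rec(i).
C(0) = C(1) = 1 (base case, no recursion); C(i) = 1 + C(i - 1) + C(i - 2) otherwise.
C(2) = 1 + C(1) + C(0) = 1 + 1 + 1 = 3
C(3) = 1 + C(2) + C(1) = 1 + 3 + 1 = 5
C(4) = 1 + C(3) + C(2) = 1 + 5 + 3 = 9
C(5) = 1 + C(4) + C(3) = 1 + 9 + 5 = 15
C(6) = 1 + C(5) + C(4) = 1 + 15 + 9 = 25
C(7) = 1 + C(6) + C(5) = 1 + 25 + 15 = 41
C(8) = 1 + C(7) + C(6) = 1 + 41 + 25 = 67
call_count = C(8) = 67

Final answer: 67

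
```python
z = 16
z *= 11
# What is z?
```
Trace:
  z=16
  z=176

Final answer: 176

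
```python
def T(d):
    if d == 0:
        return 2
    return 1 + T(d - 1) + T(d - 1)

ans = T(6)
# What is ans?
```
Call trace (a repeated sub-call is expanded the first time; later identical calls just restate its return value):
T(d=6)
  T(d=5)
    T(d=4)
      T(d=3)
        T(d=2)
          T(d=1)
            T(d=0)
            -> return 2
            T(d=0)
            -> return 2
          -> return 5
          T(d=1) -> return 5  (same call as traced above)
        -> return 11
        T(d=2) -> return 11  (same call as traced above)
      -> return 23
      T(d=3) -> return 23  (same call as traced above)
    -> return 47
    T(d=4) -> return 47  (same call as traced above)
  -> return 95
  T(d=5) -> return 95  (same call as traced above)
-> return 191

Final answer: 191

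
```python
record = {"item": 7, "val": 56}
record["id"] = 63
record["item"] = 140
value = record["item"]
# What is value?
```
Trace:
  record={'item': 7, 'val': 56}
  record={'item': 7, 'val': 56, 'id': 63}
  record={'item': 140, 'val': 56, 'id': 63}
  record={'item': 140, 'val': 56, 'id': 63}, value=140

Final answer: 140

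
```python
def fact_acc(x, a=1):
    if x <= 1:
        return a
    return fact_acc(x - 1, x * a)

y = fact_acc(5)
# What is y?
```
Call trace:
fact_acc(x=5, a=1)
  fact_acc(x=4, a=5)
    fact_acc(x=3, a=20)
      fact_acc(x=2, a=60)
        fact_acc(x=1, a=120)
        -> return 120
      -> return 120
    -> return 120
  -> return 120
-> return 120

Final answer: 120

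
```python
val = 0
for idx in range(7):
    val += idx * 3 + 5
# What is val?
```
Trace:
  val=0
  val=5, idx=0
  val=13, idx=1
  val=24, idx=2
  val=38, idx=3
  val=55, idx=4
  val=75, idx=5
  val=98, idx=6

Final answer: 98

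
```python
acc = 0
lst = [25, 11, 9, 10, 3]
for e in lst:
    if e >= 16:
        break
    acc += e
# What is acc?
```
Trace:
  acc=0
  acc=0, e=25

Final answer: 0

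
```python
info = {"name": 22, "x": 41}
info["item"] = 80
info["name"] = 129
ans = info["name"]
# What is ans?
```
Trace:
  info={'name': 22, 'x': 41}
  info={'name': 22, 'x': 41, 'item': 80}
  info={'name': 129, 'x': 41, 'item': 80}
  info={'name': 129, 'x': 41, 'item': 80}, ans=129

Final answer: 129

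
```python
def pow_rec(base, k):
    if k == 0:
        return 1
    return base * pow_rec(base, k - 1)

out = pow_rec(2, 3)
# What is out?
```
Call trace:
pow_rec(base=2, k=3)
  pow_rec(base=2, k=2)
    pow_rec(base=2, k=1)
      pow_rec(base=2, k=0)
      -> return 1
    -> return 2
  -> return 4
-> return 8

Final answer: 8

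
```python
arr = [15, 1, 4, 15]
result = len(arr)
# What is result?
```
Trace:
  arr=[15, 1, 4, 15]
  arr=[15, 1, 4, 15], result=4

Final answer: 4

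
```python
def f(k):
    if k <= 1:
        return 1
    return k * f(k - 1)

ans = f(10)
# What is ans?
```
Call trace:
f(k=10)
  f(k=9)
    f(k=8)
      f(k=7)
        f(k=6)
          f(k=5)
            f(k=4)
              f(k=3)
                f(k=2)
                  f(k=1)
                  -> return 1
                -> return 2
              -> return 6
            -> return 24
          -> return 120
        -> return 720
      -> return 5040
    -> return 40320
  -> return 362880
-> return 3628800

Final answer: 3628800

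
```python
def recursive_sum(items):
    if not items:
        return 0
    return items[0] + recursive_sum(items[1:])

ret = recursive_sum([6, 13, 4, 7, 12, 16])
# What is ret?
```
Call trace:
recursive_sum(items=[6, 13, 4, 7, 12, 16])
  recursive_sum(items=[13, 4, 7, 12, 16])
    recursive_sum(items=[4, 7, 12, 16])
      recursive_sum(items=[7, 12, 16])
        recursive_sum(items=[12, 16])
          recursive_sum(items=[16])
            recursive_sum(items=[])
            -> return 0
          -> return 16
        -> return 28
      -> return 35
    -> return 39
  -> return 52
-> return 58

Final answer: 58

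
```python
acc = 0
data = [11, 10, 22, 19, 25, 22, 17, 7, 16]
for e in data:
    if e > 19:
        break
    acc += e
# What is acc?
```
Trace:
  acc=0
  acc=11, e=11
  acc=21, e=10
  acc=21, e=22

Final answer: 21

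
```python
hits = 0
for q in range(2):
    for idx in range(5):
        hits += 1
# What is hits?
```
Trace:
  hits=0
  hits=1, q=0, idx=0
  hits=2, q=0, idx=1
  hits=3, q=0, idx=2
  hits=4, q=0, idx=3
  hits=5, q=0, idx=4
  hits=6, q=1, idx=0
  hits=7, q=1, idx=1
  hits=8, q=1, idx=2
  hits=9, q=1, idx=3
  hits=10, q=1, idx=4

Final answer: 10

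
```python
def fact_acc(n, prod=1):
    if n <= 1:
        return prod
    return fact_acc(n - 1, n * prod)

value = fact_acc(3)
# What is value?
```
Call trace:
fact_acc(n=3, prod=1)
  fact_acc(n=2, prod=3)
    fact_acc(n=1, prod=6)
    -> return 6
  -> return 6
-> return 6

Final answer: 6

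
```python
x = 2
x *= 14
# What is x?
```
Trace:
  x=2
  x=28

Final answer: 28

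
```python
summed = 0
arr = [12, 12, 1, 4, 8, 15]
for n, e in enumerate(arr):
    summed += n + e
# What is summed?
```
Trace:
  summed=0
  summed=12, n=0, e=12
  summed=25, n=1, e=12
  summed=28, n=2, e=1
  summed=35, n=3, e=4
  summed=47, n=4, e=8
  summed=67, n=5, e=15

Final answer: 67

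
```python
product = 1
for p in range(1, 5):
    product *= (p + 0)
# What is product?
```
Trace:
  product=1
  product=1, p=1
  product=2, p=2
  product=6, p=3
  product=24, p=4

Final answer: 24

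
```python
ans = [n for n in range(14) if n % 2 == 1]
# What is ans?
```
Trace:
  n=0
  n=1
  n=2
  n=3
  n=4
  n=5
  n=6
  n=7
  n=8
  n=9
  n=10
  n=11
  n=12
  n=13
  ans=[1, 3, 5, 7, 9, 11, 13]

Final answer: [1, 3, 5, 7, 9, 11, 13]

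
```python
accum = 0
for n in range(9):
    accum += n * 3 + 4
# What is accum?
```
Trace:
  accum=0
  accum=4, n=0
  accum=11, n=1
  accum=21, n=2
  accum=34, n=3
  accum=50, n=4
  accum=69, n=5
  accum=91, n=6
  accum=116, n=7
  accum=144, n=8

Final answer: 144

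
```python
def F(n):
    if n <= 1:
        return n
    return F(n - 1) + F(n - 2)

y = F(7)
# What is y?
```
Call trace (a repeated sub-call is expanded the first time; later identical calls just restate its return value):
F(n=7)
  F(n=6)
    F(n=5)
      F(n=4)
        F(n=3)
          F(n=2)
            F(n=1)
            -> return 1
            F(n=0)
            -> return 0
          -> return 1
          F(n=1)
          -> return 1
        -> return 2
        F(n=2) -> return 1  (same call as traced above)
      -> return 3
      F(n=3) -> return 2  (same call as traced above)
    -> return 5
    F(n=4) -> return 3  (same call as traced above)
  -> return 8
  F(n=5) -> return 5  (same call as traced above)
-> return 13

Final answer: 13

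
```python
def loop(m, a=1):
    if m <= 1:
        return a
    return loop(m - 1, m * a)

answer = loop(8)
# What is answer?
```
Call trace:
loop(m=8, a=1)
  loop(m=7, a=8)
    loop(m=6, a=56)
      loop(m=5, a=336)
        loop(m=4, a=1680)
          loop(m=3, a=6720)
            loop(m=2, a=20160)
              loop(m=1, a=40320)
              -> return 40320
            -> return 40320
          -> return 40320
        -> return 40320
      -> return 40320
    -> return 40320
  -> return 40320
-> return 40320

Final answer: 40320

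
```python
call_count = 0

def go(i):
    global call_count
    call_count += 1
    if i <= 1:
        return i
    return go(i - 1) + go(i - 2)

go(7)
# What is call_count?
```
Call trace (a repeated sub-call is expanded the first time; later identical calls just restate its return value):
go(i=7)
  go(i=6)
    go(i=5)
      go(i=4)
        go(i=3)
          go(i=2)
            go(i=1)
            -> return 1
            go(i=0)
            -> return 0
          -> return 1
          go(i=1)
          -> return 1
        -> return 2
        go(i=2) -> return 1  (same call as traced above)
      -> return 3
      go(i=3) -> return 2  (same call as traced above)
    -> return 5
    go(i=4) -> return 3  (same call as traced above)
  -> return 8
  go(i=5) -> return 5  (same call as traced above)
-> return 13

call_count is incremented once per call, so count the calls in each subtree. Let C(i) = number of calls made by go(i).
C(0) = C(1) = 1 (base case, no recursion); C(i) = 1 + C(i - 1) + C(i - 2) otherwise.
C(2) = 1 + C(1) + C(0) = 1 + 1 + 1 = 3
C(3) = 1 + C(2) + C(1) = 1 + 3 + 1 = 5
C(4) = 1 + C(3) + C(2) = 1 + 5 + 3 = 9
C(5) = 1 + C(4) + C(3) = 1 + 9 + 5 = 15
C(6) = 1 + C(5) + C(4) = 1 + 15 + 9 = 25
C(7) = 1 + C(6) + C(5) = 1 + 25 + 15 = 41
call_count = C(7) = 41

Final answer: 41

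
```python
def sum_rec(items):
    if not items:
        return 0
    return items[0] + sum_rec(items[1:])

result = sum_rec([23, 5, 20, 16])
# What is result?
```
Call trace:
sum_rec(items=[23, 5, 20, 16])
  sum_rec(items=[5, 20, 16])
    sum_rec(items=[20, 16])
      sum_rec(items=[16])
        sum_rec(items=[])
        -> return 0
      -> return 16
    -> return 36
  -> return 41
-> return 64

Final answer: 64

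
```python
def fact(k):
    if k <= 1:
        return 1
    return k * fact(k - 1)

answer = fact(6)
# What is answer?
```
Call trace:
fact(k=6)
  fact(k=5)
    fact(k=4)
      fact(k=3)
        fact(k=2)
          fact(k=1)
          -> return 1
        -> return 2
      -> return 6
    -> return 24
  -> return 120
-> return 720

Final answer: 720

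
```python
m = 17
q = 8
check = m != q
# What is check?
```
Trace:
  m=17
  m=17, q=8
  m=17, q=8, check=True

Final answer: True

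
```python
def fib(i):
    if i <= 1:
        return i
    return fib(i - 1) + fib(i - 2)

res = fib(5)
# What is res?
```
Call trace (a repeated sub-call is expanded the first time; later identical calls just restate its return value):
fib(i=5)
  fib(i=4)
    fib(i=3)
      fib(i=2)
        fib(i=1)
        -> return 1
        fib(i=0)
        -> return 0
      -> return 1
      fib(i=1)
      -> return 1
    -> return 2
    fib(i=2) -> return 1  (same call as traced above)
  -> return 3
  fib(i=3) -> return 2  (same call as traced above)
-> return 5

Final answer: 5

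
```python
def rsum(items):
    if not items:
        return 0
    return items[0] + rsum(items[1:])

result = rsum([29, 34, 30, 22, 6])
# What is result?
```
Call trace:
rsum(items=[29, 34, 30, 22, 6])
  rsum(items=[34, 30, 22, 6])
    rsum(items=[30, 22, 6])
      rsum(items=[22, 6])
        rsum(items=[6])
          rsum(items=[])
          -> return 0
        -> return 6
      -> return 28
    -> return 58
  -> return 92
-> return 121

Final answer: 121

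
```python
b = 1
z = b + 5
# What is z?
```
Trace:
  b=1
  b=1, z=6

Final answer: 6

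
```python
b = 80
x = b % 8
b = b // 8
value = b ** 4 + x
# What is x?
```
Trace:
  b=80
  b=80, x=0
  b=10, x=0
  b=10, x=0, value=10000

Final answer: 0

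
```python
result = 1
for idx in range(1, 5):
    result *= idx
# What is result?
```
Trace:
  result=1
  result=1, idx=1
  result=2, idx=2
  result=6, idx=3
  result=24, idx=4

Final answer: 24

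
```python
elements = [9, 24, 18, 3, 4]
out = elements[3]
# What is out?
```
Trace:
  elements=[9, 24, 18, 3, 4]
  elements=[9, 24, 18, 3, 4], out=3

Final answer: 3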